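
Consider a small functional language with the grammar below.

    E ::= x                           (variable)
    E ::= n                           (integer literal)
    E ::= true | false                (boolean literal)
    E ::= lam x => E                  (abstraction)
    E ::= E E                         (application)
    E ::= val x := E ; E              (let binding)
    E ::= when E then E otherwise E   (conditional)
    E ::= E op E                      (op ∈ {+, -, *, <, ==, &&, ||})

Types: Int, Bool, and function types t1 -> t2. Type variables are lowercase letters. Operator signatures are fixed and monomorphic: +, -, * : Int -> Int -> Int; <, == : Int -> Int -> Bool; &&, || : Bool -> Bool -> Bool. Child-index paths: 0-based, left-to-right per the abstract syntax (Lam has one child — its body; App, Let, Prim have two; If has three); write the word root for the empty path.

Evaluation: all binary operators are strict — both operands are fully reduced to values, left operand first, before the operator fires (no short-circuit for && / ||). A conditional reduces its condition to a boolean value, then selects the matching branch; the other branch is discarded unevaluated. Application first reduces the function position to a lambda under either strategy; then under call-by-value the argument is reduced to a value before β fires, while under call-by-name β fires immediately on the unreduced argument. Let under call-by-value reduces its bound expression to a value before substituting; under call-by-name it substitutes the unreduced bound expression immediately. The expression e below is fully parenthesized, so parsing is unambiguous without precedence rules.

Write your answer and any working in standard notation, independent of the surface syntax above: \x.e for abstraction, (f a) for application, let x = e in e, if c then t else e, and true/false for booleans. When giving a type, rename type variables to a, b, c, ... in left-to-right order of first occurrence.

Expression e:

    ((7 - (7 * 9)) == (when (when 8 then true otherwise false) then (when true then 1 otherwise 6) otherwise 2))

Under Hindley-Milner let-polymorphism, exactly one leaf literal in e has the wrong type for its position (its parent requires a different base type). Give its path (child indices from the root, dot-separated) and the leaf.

Answer: 1.0.0 : 8

Derivation:
  unify Int ~ Int
  unify Int ~ Int
  unify Int ~ Int
  unify Int ~ Int
  unify Int ~ Int
  unify Int ~ Bool
  FAIL: mismatch Int ~ Bool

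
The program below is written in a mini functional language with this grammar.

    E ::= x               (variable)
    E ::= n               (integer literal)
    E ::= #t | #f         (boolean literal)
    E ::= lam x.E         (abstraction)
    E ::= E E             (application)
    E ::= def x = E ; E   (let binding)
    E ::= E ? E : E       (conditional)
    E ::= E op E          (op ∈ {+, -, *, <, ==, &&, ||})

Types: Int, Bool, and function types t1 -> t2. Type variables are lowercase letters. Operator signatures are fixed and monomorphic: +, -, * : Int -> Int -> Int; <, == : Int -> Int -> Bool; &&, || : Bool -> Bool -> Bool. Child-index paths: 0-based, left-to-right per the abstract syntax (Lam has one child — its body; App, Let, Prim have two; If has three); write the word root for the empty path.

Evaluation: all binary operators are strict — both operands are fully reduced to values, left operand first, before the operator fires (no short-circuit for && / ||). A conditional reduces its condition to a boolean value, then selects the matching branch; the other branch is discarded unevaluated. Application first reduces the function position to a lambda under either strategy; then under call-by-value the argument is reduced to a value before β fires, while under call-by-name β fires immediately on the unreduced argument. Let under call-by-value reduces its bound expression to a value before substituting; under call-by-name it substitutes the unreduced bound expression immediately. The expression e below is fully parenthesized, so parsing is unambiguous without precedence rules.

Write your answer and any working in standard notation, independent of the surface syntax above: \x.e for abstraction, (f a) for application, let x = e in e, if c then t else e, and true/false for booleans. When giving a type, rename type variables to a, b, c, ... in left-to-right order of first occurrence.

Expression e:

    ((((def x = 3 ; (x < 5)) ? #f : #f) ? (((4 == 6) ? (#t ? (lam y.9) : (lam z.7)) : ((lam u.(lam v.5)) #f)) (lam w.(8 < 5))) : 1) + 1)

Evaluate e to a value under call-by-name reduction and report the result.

Answer: 2

Derivation:
step 0: ((if (if (let x = 3 in (x < 5)) then false else false) then ((if (4 == 6) then (if true then (\y.9) else (\z.7)) else ((\u.(\v.5)) false)) (\w.(8 < 5))) else 1) + 1)
step 1: [let@0.0.0] ((if (if (3 < 5) then false else false) then ((if (4 == 6) then (if true then (\y.9) else (\z.7)) else ((\u.(\v.5)) false)) (\w.(8 < 5))) else 1) + 1)
step 2: [delta@0.0.0] ((if (if true then false else false) then ((if (4 == 6) then (if true then (\y.9) else (\z.7)) else ((\u.(\v.5)) false)) (\w.(8 < 5))) else 1) + 1)
step 3: [if@0.0] ((if false then ((if (4 == 6) then (if true then (\y.9) else (\z.7)) else ((\u.(\v.5)) false)) (\w.(8 < 5))) else 1) + 1)
step 4: [if@0] (1 + 1)
step 5: [delta@root] 2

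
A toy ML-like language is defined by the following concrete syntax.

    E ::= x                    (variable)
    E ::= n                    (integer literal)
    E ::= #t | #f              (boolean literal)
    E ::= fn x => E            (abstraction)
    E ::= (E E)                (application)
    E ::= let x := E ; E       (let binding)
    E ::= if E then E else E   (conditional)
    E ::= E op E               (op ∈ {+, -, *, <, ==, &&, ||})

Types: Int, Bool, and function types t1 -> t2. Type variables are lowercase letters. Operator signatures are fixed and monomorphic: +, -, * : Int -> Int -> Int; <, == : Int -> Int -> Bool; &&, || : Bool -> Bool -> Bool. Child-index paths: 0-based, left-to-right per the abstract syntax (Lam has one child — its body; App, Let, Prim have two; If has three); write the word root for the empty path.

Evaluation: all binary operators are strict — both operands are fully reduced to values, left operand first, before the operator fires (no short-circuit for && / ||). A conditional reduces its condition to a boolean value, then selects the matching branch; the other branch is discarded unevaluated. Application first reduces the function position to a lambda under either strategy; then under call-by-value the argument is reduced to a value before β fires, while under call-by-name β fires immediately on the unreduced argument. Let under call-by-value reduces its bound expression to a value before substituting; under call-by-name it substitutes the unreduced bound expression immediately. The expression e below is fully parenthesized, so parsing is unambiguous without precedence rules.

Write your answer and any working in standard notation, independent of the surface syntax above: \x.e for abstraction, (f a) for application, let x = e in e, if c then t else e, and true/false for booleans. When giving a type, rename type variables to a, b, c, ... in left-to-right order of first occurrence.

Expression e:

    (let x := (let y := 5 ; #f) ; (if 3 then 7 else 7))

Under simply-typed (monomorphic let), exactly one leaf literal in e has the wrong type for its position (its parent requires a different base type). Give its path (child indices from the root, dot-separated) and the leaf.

Trace:
let y : Int
let x : Bool
  unify Int ~ Bool
  FAIL: mismatch Int ~ Bool

Answer: 1.0 : 3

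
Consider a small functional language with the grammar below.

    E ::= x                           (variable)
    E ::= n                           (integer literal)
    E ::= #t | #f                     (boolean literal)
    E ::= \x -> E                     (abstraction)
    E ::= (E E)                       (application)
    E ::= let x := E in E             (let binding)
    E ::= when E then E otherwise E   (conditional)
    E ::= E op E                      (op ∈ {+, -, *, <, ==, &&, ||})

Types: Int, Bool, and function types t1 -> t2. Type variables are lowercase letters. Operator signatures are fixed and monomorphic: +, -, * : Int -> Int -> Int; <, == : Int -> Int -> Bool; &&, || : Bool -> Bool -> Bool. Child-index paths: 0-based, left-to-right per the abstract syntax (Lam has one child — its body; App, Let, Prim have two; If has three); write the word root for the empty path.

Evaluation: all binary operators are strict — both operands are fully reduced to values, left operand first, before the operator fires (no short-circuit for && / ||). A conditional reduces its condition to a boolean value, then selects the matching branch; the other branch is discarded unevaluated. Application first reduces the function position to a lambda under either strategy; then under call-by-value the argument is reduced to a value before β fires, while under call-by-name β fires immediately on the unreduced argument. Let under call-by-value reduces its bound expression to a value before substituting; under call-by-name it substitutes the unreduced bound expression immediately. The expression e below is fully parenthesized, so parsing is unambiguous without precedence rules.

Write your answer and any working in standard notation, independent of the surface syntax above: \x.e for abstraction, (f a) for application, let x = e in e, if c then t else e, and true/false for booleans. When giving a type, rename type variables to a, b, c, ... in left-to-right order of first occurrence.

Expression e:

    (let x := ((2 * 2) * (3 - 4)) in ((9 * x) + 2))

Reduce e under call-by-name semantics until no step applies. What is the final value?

Derivation:
step 0: (let x = ((2 * 2) * (3 - 4)) in ((9 * x) + 2))
step 1: [let@root] ((9 * ((2 * 2) * (3 - 4))) + 2)
step 2: [delta@0.1.0] ((9 * (4 * (3 - 4))) + 2)
step 3: [delta@0.1.1] ((9 * (4 * -1)) + 2)
step 4: [delta@0.1] ((9 * -4) + 2)
step 5: [delta@0] (-36 + 2)
step 6: [delta@root] -34

Answer: -34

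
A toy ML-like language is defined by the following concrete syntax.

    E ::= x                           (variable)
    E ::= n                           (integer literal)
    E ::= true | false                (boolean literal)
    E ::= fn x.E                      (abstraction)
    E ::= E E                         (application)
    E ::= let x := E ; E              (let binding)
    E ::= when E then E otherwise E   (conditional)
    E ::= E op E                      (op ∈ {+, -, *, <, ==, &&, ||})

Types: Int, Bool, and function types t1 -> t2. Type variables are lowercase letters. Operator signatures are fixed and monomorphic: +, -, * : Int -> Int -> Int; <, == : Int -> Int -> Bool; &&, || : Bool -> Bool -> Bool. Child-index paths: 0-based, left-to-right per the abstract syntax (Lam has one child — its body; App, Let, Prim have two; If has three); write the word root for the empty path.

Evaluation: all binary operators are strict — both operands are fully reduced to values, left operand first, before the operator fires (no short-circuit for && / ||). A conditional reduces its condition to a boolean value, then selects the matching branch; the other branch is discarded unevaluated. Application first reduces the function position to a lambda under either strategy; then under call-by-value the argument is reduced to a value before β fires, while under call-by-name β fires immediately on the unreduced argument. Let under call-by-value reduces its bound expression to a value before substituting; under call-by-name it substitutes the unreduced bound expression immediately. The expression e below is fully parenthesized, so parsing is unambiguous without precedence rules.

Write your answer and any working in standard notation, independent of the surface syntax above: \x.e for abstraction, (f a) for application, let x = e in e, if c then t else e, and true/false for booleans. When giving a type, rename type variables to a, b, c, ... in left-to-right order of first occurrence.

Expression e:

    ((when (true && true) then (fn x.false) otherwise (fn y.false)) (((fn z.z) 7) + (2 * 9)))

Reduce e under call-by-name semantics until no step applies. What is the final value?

Answer: false

Working:
step 0: ((if (true && true) then (\x.false) else (\y.false)) (((\z.z) 7) + (2 * 9)))
step 1: [delta@0.0] ((if true then (\x.false) else (\y.false)) (((\z.z) 7) + (2 * 9)))
step 2: [if@0] ((\x.false) (((\z.z) 7) + (2 * 9)))
step 3: [beta@root] false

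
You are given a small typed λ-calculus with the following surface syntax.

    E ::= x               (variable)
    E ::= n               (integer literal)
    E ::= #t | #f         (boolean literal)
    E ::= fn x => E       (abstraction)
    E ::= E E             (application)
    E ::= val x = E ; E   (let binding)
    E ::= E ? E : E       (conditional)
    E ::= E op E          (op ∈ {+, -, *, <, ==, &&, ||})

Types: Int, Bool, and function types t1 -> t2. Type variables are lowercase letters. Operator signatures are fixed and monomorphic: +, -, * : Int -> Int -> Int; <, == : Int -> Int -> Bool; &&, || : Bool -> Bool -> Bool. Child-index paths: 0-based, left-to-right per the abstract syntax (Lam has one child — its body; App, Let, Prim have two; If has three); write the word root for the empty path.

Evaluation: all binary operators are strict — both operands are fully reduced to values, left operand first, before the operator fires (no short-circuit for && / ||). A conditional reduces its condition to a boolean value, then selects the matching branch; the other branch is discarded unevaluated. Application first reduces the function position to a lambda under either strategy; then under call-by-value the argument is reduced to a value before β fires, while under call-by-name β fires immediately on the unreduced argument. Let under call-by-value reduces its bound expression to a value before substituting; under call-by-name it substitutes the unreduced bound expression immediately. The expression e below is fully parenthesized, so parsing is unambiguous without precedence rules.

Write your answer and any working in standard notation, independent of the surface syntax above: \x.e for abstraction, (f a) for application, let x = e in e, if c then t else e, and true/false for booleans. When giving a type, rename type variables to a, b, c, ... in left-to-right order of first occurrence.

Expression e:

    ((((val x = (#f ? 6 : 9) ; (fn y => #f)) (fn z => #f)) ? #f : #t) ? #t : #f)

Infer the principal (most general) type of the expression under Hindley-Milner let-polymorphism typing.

Derivation:
  unify Bool ~ Bool
  unify Int ~ Int
let x : Int
\y._ : a -> Bool
\z._ : b -> Bool
  unify a -> Bool ~ (b -> Bool) -> c
  unify a ~ b -> Bool
  unify Bool ~ c
_ _ : Bool
  unify Bool ~ Bool
  unify Bool ~ Bool
  unify Bool ~ Bool
  unify Bool ~ Bool

Answer: Bool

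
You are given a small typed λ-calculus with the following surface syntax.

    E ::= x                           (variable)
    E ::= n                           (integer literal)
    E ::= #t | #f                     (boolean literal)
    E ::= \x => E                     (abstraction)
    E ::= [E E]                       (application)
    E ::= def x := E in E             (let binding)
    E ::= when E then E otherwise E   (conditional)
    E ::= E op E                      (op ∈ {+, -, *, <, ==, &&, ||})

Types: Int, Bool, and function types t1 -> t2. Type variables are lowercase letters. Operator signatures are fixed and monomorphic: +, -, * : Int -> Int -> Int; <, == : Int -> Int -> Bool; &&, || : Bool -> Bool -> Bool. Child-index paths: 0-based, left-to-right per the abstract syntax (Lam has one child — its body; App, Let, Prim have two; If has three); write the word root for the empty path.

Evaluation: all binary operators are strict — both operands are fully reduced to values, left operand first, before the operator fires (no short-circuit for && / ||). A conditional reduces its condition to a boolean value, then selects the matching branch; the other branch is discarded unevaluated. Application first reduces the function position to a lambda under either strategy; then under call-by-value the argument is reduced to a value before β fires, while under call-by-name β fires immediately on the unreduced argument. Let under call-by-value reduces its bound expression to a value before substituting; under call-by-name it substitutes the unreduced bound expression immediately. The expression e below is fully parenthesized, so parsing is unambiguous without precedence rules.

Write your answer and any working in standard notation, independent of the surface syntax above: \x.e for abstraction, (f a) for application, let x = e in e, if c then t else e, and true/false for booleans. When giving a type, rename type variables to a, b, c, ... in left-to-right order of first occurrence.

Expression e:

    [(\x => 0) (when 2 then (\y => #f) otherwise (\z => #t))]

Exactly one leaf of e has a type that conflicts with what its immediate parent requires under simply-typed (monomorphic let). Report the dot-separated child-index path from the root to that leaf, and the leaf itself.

Answer: 1.0 : 2

Working:
\x._ : a -> Int
  unify Int ~ Bool
  FAIL: mismatch Int ~ Bool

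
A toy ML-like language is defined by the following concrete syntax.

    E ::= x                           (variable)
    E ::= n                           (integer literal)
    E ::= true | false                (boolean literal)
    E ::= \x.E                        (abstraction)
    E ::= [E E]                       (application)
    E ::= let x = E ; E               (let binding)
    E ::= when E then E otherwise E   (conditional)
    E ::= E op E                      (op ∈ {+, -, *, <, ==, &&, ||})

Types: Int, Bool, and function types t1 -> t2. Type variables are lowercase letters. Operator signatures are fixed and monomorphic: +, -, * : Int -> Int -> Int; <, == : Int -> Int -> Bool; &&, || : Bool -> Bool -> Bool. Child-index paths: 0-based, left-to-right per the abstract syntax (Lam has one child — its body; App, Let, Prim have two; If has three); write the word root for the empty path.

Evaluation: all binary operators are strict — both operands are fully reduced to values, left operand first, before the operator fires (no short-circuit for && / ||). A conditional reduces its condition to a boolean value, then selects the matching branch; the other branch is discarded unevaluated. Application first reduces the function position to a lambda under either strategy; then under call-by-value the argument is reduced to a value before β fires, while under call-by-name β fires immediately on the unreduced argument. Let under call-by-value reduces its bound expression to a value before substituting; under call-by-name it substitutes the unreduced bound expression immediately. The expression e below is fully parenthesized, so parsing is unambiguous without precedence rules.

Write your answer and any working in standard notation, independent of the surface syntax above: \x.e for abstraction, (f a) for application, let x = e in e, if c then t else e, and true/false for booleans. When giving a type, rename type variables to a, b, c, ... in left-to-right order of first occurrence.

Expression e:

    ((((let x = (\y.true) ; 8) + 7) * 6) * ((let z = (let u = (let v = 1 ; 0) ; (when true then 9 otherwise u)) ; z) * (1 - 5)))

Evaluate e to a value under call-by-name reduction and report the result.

Working:
step 0: ((((let x = (\y.true) in 8) + 7) * 6) * ((let z = (let u = (let v = 1 in 0) in (if true then 9 else u)) in z) * (1 - 5)))
step 1: [let@0.0.0] (((8 + 7) * 6) * ((let z = (let u = (let v = 1 in 0) in (if true then 9 else u)) in z) * (1 - 5)))
step 2: [delta@0.0] ((15 * 6) * ((let z = (let u = (let v = 1 in 0) in (if true then 9 else u)) in z) * (1 - 5)))
step 3: [delta@0] (90 * ((let z = (let u = (let v = 1 in 0) in (if true then 9 else u)) in z) * (1 - 5)))
step 4: [let@1.0] (90 * ((let u = (let v = 1 in 0) in (if true then 9 else u)) * (1 - 5)))
step 5: [let@1.0] (90 * ((if true then 9 else (let v = 1 in 0)) * (1 - 5)))
step 6: [if@1.0] (90 * (9 * (1 - 5)))
step 7: [delta@1.1] (90 * (9 * -4))
step 8: [delta@1] (90 * -36)
step 9: [delta@root] -3240

Answer: -3240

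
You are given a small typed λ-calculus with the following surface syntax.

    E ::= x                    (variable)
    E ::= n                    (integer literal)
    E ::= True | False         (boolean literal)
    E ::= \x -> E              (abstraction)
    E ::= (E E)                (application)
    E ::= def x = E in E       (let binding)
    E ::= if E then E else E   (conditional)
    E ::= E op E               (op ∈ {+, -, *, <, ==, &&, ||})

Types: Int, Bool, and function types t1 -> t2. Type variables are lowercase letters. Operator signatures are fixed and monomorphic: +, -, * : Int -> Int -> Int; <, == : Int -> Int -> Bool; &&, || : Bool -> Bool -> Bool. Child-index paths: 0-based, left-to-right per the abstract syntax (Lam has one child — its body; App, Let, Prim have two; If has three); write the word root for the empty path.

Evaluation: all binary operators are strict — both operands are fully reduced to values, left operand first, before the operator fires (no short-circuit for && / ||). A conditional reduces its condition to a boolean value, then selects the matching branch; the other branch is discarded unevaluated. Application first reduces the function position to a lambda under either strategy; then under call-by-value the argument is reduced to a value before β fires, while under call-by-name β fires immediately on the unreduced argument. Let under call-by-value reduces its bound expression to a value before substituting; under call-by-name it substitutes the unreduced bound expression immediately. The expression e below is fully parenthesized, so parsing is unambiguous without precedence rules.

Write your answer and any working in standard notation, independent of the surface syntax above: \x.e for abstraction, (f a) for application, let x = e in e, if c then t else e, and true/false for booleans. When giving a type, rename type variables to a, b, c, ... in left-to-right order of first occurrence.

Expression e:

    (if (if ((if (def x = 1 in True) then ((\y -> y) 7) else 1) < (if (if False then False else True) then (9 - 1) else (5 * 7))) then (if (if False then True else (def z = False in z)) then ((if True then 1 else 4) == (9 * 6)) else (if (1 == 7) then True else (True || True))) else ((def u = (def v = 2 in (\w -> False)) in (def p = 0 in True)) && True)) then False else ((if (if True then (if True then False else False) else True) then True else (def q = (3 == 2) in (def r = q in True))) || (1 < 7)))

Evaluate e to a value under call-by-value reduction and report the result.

Answer: false

Working:
step 0: (if (if ((if (let x = 1 in true) then ((\y.y) 7) else 1) < (if (if false then false else true) then (9 - 1) else (5 * 7))) then (if (if false then true else (let z = false in z)) then ((if true then 1 else 4) == (9 * 6)) else (if (1 == 7) then true else (true || true))) else ((let u = (let v = 2 in (\w.false)) in (let p = 0 in true)) && true)) then false else ((if (if true then (if true then false else false) else true) then true else (let q = (3 == 2) in (let r = q in true))) || (1 < 7)))
step 1: [let@0.0.0.0] (if (if ((if true then ((\y.y) 7) else 1) < (if (if false then false else true) then (9 - 1) else (5 * 7))) then (if (if false then true else (let z = false in z)) then ((if true then 1 else 4) == (9 * 6)) else (if (1 == 7) then true else (true || true))) else ((let u = (let v = 2 in (\w.false)) in (let p = 0 in true)) && true)) then false else ((if (if true then (if true then false else false) else true) then true else (let q = (3 == 2) in (let r = q in true))) || (1 < 7)))
step 2: [if@0.0.0] (if (if (((\y.y) 7) < (if (if false then false else true) then (9 - 1) else (5 * 7))) then (if (if false then true else (let z = false in z)) then ((if true then 1 else 4) == (9 * 6)) else (if (1 == 7) then true else (true || true))) else ((let u = (let v = 2 in (\w.false)) in (let p = 0 in true)) && true)) then false else ((if (if true then (if true then false else false) else true) then true else (let q = (3 == 2) in (let r = q in true))) || (1 < 7)))
step 3: [beta@0.0.0] (if (if (7 < (if (if false then false else true) then (9 - 1) else (5 * 7))) then (if (if false then true else (let z = false in z)) then ((if true then 1 else 4) == (9 * 6)) else (if (1 == 7) then true else (true || true))) else ((let u = (let v = 2 in (\w.false)) in (let p = 0 in true)) && true)) then false else ((if (if true then (if true then false else false) else true) then true else (let q = (3 == 2) in (let r = q in true))) || (1 < 7)))
step 4: [if@0.0.1.0] (if (if (7 < (if true then (9 - 1) else (5 * 7))) then (if (if false then true else (let z = false in z)) then ((if true then 1 else 4) == (9 * 6)) else (if (1 == 7) then true else (true || true))) else ((let u = (let v = 2 in (\w.false)) in (let p = 0 in true)) && true)) then false else ((if (if true then (if true then false else false) else true) then true else (let q = (3 == 2) in (let r = q in true))) || (1 < 7)))
step 5: [if@0.0.1] (if (if (7 < (9 - 1)) then (if (if false then true else (let z = false in z)) then ((if true then 1 else 4) == (9 * 6)) else (if (1 == 7) then true else (true || true))) else ((let u = (let v = 2 in (\w.false)) in (let p = 0 in true)) && true)) then false else ((if (if true then (if true then false else false) else true) then true else (let q = (3 == 2) in (let r = q in true))) || (1 < 7)))
step 6: [delta@0.0.1] (if (if (7 < 8) then (if (if false then true else (let z = false in z)) then ((if true then 1 else 4) == (9 * 6)) else (if (1 == 7) then true else (true || true))) else ((let u = (let v = 2 in (\w.false)) in (let p = 0 in true)) && true)) then false else ((if (if true then (if true then false else false) else true) then true else (let q = (3 == 2) in (let r = q in true))) || (1 < 7)))
step 7: [delta@0.0] (if (if true then (if (if false then true else (let z = false in z)) then ((if true then 1 else 4) == (9 * 6)) else (if (1 == 7) then true else (true || true))) else ((let u = (let v = 2 in (\w.false)) in (let p = 0 in true)) && true)) then false else ((if (if true then (if true then false else false) else true) then true else (let q = (3 == 2) in (let r = q in true))) || (1 < 7)))
step 8: [if@0] (if (if (if false then true else (let z = false in z)) then ((if true then 1 else 4) == (9 * 6)) else (if (1 == 7) then true else (true || true))) then false else ((if (if true then (if true then false else false) else true) then true else (let q = (3 == 2) in (let r = q in true))) || (1 < 7)))
step 9: [if@0.0] (if (if (let z = false in z) then ((if true then 1 else 4) == (9 * 6)) else (if (1 == 7) then true else (true || true))) then false else ((if (if true then (if true then false else false) else true) then true else (let q = (3 == 2) in (let r = q in true))) || (1 < 7)))
step 10: [let@0.0] (if (if false then ((if true then 1 else 4) == (9 * 6)) else (if (1 == 7) then true else (true || true))) then false else ((if (if true then (if true then false else false) else true) then true else (let q = (3 == 2) in (let r = q in true))) || (1 < 7)))
step 11: [if@0] (if (if (1 == 7) then true else (true || true)) then false else ((if (if true then (if true then false else false) else true) then true else (let q = (3 == 2) in (let r = q in true))) || (1 < 7)))
step 12: [delta@0.0] (if (if false then true else (true || true)) then false else ((if (if true then (if true then false else false) else true) then true else (let q = (3 == 2) in (let r = q in true))) || (1 < 7)))
step 13: [if@0] (if (true || true) then false else ((if (if true then (if true then false else false) else true) then true else (let q = (3 == 2) in (let r = q in true))) || (1 < 7)))
step 14: [delta@0] (if true then false else ((if (if true then (if true then false else false) else true) then true else (let q = (3 == 2) in (let r = q in true))) || (1 < 7)))
step 15: [if@root] false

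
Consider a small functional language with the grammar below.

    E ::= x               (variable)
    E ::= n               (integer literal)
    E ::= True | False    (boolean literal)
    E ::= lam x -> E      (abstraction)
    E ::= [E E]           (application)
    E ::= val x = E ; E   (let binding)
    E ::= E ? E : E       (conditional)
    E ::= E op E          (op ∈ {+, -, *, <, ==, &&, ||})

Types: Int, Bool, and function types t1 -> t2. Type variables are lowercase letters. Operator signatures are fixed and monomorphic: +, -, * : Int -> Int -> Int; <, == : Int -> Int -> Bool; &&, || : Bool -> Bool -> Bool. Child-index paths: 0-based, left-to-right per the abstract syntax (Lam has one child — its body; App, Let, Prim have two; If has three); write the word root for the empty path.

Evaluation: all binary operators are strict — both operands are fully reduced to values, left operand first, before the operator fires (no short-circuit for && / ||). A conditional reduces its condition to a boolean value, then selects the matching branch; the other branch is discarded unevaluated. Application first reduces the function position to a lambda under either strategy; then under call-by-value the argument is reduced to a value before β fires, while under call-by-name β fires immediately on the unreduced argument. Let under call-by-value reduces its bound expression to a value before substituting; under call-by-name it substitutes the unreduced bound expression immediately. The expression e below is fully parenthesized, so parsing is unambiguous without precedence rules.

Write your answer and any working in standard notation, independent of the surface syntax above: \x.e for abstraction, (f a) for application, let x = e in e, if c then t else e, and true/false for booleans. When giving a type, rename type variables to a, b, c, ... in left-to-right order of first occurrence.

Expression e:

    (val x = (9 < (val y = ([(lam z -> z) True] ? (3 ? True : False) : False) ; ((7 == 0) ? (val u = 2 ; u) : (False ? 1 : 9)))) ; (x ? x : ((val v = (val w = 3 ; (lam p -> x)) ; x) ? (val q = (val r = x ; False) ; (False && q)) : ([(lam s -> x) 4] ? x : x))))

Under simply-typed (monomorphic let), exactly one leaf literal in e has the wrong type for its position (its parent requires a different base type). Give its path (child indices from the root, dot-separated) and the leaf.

Working:
  unify Int ~ Int
z : a
\z._ : a -> a
  unify a -> a ~ Bool -> b
  unify a ~ Bool
  unify Bool ~ b
_ _ : Bool
  unify Bool ~ Bool
  unify Int ~ Bool
  FAIL: mismatch Int ~ Bool

Answer: 0.1.0.1.0 : 3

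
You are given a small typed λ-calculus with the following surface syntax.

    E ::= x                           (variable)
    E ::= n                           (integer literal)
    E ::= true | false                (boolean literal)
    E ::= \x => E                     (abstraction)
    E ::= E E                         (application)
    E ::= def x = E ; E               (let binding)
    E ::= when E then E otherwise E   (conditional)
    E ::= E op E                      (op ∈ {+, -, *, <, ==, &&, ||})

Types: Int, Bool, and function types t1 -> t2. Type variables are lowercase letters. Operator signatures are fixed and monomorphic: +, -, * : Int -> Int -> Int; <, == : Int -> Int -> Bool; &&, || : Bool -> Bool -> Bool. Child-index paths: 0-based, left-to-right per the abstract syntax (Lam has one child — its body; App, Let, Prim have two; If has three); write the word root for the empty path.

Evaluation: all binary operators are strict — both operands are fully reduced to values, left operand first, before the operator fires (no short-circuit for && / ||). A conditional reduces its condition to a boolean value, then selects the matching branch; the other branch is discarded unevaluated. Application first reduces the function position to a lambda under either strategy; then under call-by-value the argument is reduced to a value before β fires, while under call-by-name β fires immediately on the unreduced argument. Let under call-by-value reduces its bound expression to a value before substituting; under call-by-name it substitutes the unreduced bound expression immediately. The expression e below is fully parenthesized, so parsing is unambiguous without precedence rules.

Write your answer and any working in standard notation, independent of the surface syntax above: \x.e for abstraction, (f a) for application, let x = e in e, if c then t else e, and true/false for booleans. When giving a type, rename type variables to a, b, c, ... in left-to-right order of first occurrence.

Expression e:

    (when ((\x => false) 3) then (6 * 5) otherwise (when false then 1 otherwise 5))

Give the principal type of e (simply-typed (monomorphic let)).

Answer: Int

Derivation:
\x._ : a -> Bool
  unify a -> Bool ~ Int -> b
  unify a ~ Int
  unify Bool ~ b
_ _ : Bool
  unify Bool ~ Bool
  unify Int ~ Int
  unify Int ~ Int
  unify Bool ~ Bool
  unify Int ~ Int
  unify Int ~ Int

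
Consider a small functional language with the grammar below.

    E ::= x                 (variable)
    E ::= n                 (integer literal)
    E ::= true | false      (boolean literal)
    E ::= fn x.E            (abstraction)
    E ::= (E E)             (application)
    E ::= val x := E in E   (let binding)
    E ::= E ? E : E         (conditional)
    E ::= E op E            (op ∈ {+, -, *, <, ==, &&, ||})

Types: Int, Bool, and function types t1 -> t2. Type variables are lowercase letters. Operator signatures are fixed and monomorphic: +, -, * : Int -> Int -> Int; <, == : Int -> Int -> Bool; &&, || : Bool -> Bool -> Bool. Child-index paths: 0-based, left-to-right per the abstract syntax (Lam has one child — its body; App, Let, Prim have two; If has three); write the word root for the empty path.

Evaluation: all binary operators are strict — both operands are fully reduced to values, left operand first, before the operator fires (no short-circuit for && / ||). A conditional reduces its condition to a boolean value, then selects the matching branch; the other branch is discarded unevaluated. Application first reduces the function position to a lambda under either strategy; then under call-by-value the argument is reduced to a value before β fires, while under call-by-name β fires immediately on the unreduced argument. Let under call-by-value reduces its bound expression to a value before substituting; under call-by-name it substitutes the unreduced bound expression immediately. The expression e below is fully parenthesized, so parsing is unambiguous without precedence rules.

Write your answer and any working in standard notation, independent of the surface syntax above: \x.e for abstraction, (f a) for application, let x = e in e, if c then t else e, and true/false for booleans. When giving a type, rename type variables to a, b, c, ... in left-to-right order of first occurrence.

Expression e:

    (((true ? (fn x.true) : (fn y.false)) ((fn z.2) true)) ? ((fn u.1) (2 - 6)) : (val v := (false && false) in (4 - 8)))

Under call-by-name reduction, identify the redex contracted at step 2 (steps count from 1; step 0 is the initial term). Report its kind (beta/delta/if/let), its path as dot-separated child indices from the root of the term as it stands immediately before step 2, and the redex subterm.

Answer: beta at 0 : ((\x.true) ((\z.2) true))

Working:
step 0: (if ((if true then (\x.true) else (\y.false)) ((\z.2) true)) then ((\u.1) (2 - 6)) else (let v = (false && false) in (4 - 8)))
step 1: [if@0.0] (if ((\x.true) ((\z.2) true)) then ((\u.1) (2 - 6)) else (let v = (false && false) in (4 - 8)))
step 2: [beta@0] (if true then ((\u.1) (2 - 6)) else (let v = (false && false) in (4 - 8)))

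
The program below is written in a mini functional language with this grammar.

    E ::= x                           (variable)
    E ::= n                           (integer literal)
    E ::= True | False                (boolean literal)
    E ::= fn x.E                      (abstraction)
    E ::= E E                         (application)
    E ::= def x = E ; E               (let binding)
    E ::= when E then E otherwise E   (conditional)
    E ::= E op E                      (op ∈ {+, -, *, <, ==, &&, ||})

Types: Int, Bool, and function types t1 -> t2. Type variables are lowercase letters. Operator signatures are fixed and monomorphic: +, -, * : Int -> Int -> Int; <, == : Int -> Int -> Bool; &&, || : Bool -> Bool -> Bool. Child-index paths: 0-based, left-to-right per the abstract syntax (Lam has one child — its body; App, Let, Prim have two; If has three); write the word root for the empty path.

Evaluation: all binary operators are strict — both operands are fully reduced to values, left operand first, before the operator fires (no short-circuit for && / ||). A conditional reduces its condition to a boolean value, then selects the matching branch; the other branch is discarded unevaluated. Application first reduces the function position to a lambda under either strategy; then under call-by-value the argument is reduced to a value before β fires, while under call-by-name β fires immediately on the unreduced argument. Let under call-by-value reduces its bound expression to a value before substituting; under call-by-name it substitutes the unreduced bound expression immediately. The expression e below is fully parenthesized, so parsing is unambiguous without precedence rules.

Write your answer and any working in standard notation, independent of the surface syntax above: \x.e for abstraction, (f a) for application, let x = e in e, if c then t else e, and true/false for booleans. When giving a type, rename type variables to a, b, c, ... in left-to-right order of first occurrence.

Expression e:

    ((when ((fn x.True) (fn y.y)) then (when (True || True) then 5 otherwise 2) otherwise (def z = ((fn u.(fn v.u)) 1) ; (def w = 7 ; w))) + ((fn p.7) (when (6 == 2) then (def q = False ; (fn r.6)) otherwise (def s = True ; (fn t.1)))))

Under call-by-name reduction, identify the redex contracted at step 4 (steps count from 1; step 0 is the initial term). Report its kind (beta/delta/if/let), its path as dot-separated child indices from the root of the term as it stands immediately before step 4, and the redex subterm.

Trace:
step 0: ((if ((\x.true) (\y.y)) then (if (true || true) then 5 else 2) else (let z = ((\u.(\v.u)) 1) in (let w = 7 in w))) + ((\p.7) (if (6 == 2) then (let q = false in (\r.6)) else (let s = true in (\t.1)))))
step 1: [beta@0.0] ((if true then (if (true || true) then 5 else 2) else (let z = ((\u.(\v.u)) 1) in (let w = 7 in w))) + ((\p.7) (if (6 == 2) then (let q = false in (\r.6)) else (let s = true in (\t.1)))))
step 2: [if@0] ((if (true || true) then 5 else 2) + ((\p.7) (if (6 == 2) then (let q = false in (\r.6)) else (let s = true in (\t.1)))))
step 3: [delta@0.0] ((if true then 5 else 2) + ((\p.7) (if (6 == 2) then (let q = false in (\r.6)) else (let s = true in (\t.1)))))
step 4: [if@0] (5 + ((\p.7) (if (6 == 2) then (let q = false in (\r.6)) else (let s = true in (\t.1)))))

Answer: if at 0 : (if true then 5 else 2)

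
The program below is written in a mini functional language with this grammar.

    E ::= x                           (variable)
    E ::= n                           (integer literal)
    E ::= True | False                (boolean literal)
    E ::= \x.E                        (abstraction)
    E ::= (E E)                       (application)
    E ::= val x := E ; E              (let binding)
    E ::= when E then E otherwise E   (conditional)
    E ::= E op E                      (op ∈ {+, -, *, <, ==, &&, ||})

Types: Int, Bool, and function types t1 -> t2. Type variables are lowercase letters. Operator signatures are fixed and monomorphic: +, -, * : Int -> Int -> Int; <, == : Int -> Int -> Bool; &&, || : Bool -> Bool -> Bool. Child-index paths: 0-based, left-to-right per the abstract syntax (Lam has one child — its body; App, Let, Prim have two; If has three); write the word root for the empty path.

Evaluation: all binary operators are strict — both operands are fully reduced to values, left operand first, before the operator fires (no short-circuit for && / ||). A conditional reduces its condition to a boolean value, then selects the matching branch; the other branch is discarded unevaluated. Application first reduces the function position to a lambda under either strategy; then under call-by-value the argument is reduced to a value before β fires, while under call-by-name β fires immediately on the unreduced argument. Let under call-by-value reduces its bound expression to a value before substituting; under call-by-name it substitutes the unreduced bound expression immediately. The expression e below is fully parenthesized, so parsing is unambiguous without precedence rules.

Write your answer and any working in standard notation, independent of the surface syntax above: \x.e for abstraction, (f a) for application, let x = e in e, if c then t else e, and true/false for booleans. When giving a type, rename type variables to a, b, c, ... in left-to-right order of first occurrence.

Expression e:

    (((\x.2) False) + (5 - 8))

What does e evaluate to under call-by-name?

Trace:
step 0: (((\x.2) false) + (5 - 8))
step 1: [beta@0] (2 + (5 - 8))
step 2: [delta@1] (2 + -3)
step 3: [delta@root] -1

Answer: -1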